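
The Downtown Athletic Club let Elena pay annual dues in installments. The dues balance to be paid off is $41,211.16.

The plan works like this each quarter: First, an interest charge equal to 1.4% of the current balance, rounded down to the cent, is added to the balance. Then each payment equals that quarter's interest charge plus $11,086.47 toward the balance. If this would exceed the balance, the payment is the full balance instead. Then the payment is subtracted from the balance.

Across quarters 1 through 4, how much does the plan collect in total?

Quarter 1: opening $41,211.16; interest $576.95 → $41,788.11; payment $11,663.42; balance $30,124.69
Quarter 2: opening $30,124.69; interest $421.74 → $30,546.43; payment $11,508.21; balance $19,038.22
Quarter 3: opening $19,038.22; interest $266.53 → $19,304.75; payment $11,353.00; balance $7,951.75
Quarter 4: opening $7,951.75; interest $111.32 → $8,063.07; payment $8,063.07; balance $0.00
Total paid: $42,587.70

$42,587.70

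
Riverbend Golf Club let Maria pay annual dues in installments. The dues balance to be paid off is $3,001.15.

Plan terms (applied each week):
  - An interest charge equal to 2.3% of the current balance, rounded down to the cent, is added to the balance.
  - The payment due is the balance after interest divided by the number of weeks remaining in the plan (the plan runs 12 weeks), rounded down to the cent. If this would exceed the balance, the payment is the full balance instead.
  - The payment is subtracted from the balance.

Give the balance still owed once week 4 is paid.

$2,191.28

Week 1: opening $3,001.15; interest $69.02 → $3,070.17; payment $255.84; balance $2,814.33
Week 2: opening $2,814.33; interest $64.72 → $2,879.05; payment $261.73; balance $2,617.32
Week 3: opening $2,617.32; interest $60.19 → $2,677.51; payment $267.75; balance $2,409.76
Week 4: opening $2,409.76; interest $55.42 → $2,465.18; payment $273.90; balance $2,191.28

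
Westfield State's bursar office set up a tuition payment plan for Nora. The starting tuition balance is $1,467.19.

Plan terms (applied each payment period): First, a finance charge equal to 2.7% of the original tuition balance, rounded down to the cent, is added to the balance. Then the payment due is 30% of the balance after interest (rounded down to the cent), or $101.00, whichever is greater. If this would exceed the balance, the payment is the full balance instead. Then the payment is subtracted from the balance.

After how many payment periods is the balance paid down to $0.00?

# | Opening | Interest | Payment | End bal
1 | $1,467.19 | $39.61 | $452.04 | $1,054.76
2 | $1,054.76 | $39.61 | $328.31 | $766.06
3 | $766.06 | $39.61 | $241.70 | $563.97
4 | $563.97 | $39.61 | $181.07 | $422.51
5 | $422.51 | $39.61 | $138.63 | $323.49
6 | $323.49 | $39.61 | $108.93 | $254.17
7 | $254.17 | $39.61 | $101.00 | $192.78
8 | $192.78 | $39.61 | $101.00 | $131.39
9 | $131.39 | $39.61 | $101.00 | $70.00
10 | $70.00 | $39.61 | $101.00 | $8.61
11 | $8.61 | $39.61 | $48.22 | $0.00
Balance reaches $0.00 in payment period 11.

11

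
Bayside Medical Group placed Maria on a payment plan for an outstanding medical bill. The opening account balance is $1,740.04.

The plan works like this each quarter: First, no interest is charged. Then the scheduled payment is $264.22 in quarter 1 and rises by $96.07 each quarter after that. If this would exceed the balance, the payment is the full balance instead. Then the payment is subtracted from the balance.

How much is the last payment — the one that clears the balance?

$106.74

Quarter 1: $1,740.04 − $264.22 → $1,475.82
Quarter 2: $1,475.82 − $360.29 → $1,115.53
Quarter 3: $1,115.53 − $456.36 → $659.17
Quarter 4: $659.17 − $552.43 → $106.74
Quarter 5: $106.74 − $106.74 → $0.00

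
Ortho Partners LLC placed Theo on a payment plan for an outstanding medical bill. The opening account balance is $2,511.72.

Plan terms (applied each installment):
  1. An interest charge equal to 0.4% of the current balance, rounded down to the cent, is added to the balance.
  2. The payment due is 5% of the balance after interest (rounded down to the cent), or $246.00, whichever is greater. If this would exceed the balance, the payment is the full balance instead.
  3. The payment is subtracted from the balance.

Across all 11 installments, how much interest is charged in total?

Installment 1: opening $2,511.72; interest $10.04 → $2,521.76; payment $246.00; balance $2,275.76
Installment 2: opening $2,275.76; interest $9.10 → $2,284.86; payment $246.00; balance $2,038.86
Installment 3: opening $2,038.86; interest $8.15 → $2,047.01; payment $246.00; balance $1,801.01
Installment 4: opening $1,801.01; interest $7.20 → $1,808.21; payment $246.00; balance $1,562.21
Installment 5: opening $1,562.21; interest $6.24 → $1,568.45; payment $246.00; balance $1,322.45
Installment 6: opening $1,322.45; interest $5.28 → $1,327.73; payment $246.00; balance $1,081.73
Installment 7: opening $1,081.73; interest $4.32 → $1,086.05; payment $246.00; balance $840.05
Installment 8: opening $840.05; interest $3.36 → $843.41; payment $246.00; balance $597.41
Installment 9: opening $597.41; interest $2.38 → $599.79; payment $246.00; balance $353.79
Installment 10: opening $353.79; interest $1.41 → $355.20; payment $246.00; balance $109.20
Installment 11: opening $109.20; interest $0.43 → $109.63; payment $109.63; balance $0.00
Total interest: $10.04 + $9.10 + $8.15 + $7.20 + $6.24 + $5.28 + $4.32 + $3.36 + $2.38 + $1.41 + $0.43 = $57.91

$57.91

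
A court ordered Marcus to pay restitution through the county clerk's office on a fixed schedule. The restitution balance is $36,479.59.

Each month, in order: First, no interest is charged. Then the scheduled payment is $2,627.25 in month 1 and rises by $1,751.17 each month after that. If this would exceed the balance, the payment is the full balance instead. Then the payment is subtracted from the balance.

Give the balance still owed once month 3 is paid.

$23,344.33

Month 1: $36,479.59 − $2,627.25 → $33,852.34
Month 2: $33,852.34 − $4,378.42 → $29,473.92
Month 3: $29,473.92 − $6,129.59 → $23,344.33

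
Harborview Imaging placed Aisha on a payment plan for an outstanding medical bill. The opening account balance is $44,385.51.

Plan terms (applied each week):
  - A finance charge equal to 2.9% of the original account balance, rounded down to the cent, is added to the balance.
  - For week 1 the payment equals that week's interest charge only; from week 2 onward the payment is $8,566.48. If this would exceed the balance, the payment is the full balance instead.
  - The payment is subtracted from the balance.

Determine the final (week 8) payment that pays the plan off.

$1,996.82

# | Opening | Interest | Payment | End bal
1 | $44,385.51 | $1,287.17 | $1,287.17 | $44,385.51
2 | $44,385.51 | $1,287.17 | $8,566.48 | $37,106.20
3 | $37,106.20 | $1,287.17 | $8,566.48 | $29,826.89
4 | $29,826.89 | $1,287.17 | $8,566.48 | $22,547.58
5 | $22,547.58 | $1,287.17 | $8,566.48 | $15,268.27
6 | $15,268.27 | $1,287.17 | $8,566.48 | $7,988.96
7 | $7,988.96 | $1,287.17 | $8,566.48 | $709.65
8 | $709.65 | $1,287.17 | $1,996.82 | $0.00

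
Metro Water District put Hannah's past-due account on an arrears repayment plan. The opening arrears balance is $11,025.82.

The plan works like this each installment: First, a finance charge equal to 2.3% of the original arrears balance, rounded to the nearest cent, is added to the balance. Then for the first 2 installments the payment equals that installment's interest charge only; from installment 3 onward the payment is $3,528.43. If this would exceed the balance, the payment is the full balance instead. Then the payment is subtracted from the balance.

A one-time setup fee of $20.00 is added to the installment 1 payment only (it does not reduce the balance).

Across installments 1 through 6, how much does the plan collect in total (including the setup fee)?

$12,567.36

# | Opening | Interest | Payment | Fee | End bal
1 | $11,025.82 | $253.59 | $253.59 | $20.00 | $11,025.82
2 | $11,025.82 | $253.59 | $253.59 | — | $11,025.82
3 | $11,025.82 | $253.59 | $3,528.43 | — | $7,750.98
4 | $7,750.98 | $253.59 | $3,528.43 | — | $4,476.14
5 | $4,476.14 | $253.59 | $3,528.43 | — | $1,201.30
6 | $1,201.30 | $253.59 | $1,454.89 | — | $0.00
Total paid: $12,567.36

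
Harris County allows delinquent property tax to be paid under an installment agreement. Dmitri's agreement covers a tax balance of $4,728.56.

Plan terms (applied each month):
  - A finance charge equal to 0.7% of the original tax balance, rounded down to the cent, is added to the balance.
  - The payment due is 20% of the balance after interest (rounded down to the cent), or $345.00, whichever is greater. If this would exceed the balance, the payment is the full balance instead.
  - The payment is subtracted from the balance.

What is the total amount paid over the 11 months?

$5,092.55

# | Opening | Interest | Payment | End bal
1 | $4,728.56 | $33.09 | $952.33 | $3,809.32
2 | $3,809.32 | $33.09 | $768.48 | $3,073.93
3 | $3,073.93 | $33.09 | $621.40 | $2,485.62
4 | $2,485.62 | $33.09 | $503.74 | $2,014.97
5 | $2,014.97 | $33.09 | $409.61 | $1,638.45
6 | $1,638.45 | $33.09 | $345.00 | $1,326.54
7 | $1,326.54 | $33.09 | $345.00 | $1,014.63
8 | $1,014.63 | $33.09 | $345.00 | $702.72
9 | $702.72 | $33.09 | $345.00 | $390.81
10 | $390.81 | $33.09 | $345.00 | $78.90
11 | $78.90 | $33.09 | $111.99 | $0.00
Total paid: $5,092.55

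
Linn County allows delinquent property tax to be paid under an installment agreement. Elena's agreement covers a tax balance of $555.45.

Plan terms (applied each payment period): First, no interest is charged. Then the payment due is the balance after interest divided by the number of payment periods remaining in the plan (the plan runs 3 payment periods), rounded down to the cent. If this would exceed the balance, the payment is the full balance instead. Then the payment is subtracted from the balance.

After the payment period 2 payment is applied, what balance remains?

Payment period 1: $555.45 − $185.15 → $370.30
Payment period 2: $370.30 − $185.15 → $185.15

$185.15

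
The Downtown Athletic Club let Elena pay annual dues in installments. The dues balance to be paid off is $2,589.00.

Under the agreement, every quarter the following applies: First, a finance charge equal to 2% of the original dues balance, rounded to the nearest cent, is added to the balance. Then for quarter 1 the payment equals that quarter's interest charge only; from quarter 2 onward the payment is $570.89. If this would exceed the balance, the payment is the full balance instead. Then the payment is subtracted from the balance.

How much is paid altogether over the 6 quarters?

Quarter 1: opening $2,589.00; interest $51.78 → $2,640.78; payment $51.78; balance $2,589.00
Quarter 2: opening $2,589.00; interest $51.78 → $2,640.78; payment $570.89; balance $2,069.89
Quarter 3: opening $2,069.89; interest $51.78 → $2,121.67; payment $570.89; balance $1,550.78
Quarter 4: opening $1,550.78; interest $51.78 → $1,602.56; payment $570.89; balance $1,031.67
Quarter 5: opening $1,031.67; interest $51.78 → $1,083.45; payment $570.89; balance $512.56
Quarter 6: opening $512.56; interest $51.78 → $564.34; payment $564.34; balance $0.00
Total paid: $2,899.68

$2,899.68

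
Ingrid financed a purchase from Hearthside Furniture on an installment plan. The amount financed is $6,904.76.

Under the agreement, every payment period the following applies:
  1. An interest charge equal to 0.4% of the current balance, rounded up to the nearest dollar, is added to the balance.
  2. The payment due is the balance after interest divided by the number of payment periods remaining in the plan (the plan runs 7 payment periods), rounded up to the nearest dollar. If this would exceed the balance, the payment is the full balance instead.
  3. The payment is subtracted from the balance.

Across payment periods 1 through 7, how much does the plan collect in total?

$7,019.76

Payment period 1: opening $6,904.76; interest $28.00 → $6,932.76; payment $991.00; balance $5,941.76
Payment period 2: opening $5,941.76; interest $24.00 → $5,965.76; payment $995.00; balance $4,970.76
Payment period 3: opening $4,970.76; interest $20.00 → $4,990.76; payment $999.00; balance $3,991.76
Payment period 4: opening $3,991.76; interest $16.00 → $4,007.76; payment $1,002.00; balance $3,005.76
Payment period 5: opening $3,005.76; interest $13.00 → $3,018.76; payment $1,007.00; balance $2,011.76
Payment period 6: opening $2,011.76; interest $9.00 → $2,020.76; payment $1,011.00; balance $1,009.76
Payment period 7: opening $1,009.76; interest $5.00 → $1,014.76; payment $1,014.76; balance $0.00
Total paid: $7,019.76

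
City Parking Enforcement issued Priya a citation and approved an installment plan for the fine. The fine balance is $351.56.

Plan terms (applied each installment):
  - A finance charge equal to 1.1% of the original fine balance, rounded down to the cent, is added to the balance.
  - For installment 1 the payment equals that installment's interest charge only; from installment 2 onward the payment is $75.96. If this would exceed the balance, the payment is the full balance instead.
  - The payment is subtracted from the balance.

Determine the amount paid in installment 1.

Installment 1: $351.56 +$3.86 interest = $355.42; pay $3.86 → $351.56

$3.86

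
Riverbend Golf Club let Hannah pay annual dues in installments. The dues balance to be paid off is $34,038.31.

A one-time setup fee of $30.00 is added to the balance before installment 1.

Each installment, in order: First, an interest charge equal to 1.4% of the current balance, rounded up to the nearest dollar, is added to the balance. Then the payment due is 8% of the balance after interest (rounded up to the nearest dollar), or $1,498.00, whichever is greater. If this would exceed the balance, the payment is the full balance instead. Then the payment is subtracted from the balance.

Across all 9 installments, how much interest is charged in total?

Installment 1: opening $34,068.31; interest $477.00 → $34,545.31; payment $2,764.00; balance $31,781.31
Installment 2: opening $31,781.31; interest $445.00 → $32,226.31; payment $2,579.00; balance $29,647.31
Installment 3: opening $29,647.31; interest $416.00 → $30,063.31; payment $2,406.00; balance $27,657.31
Installment 4: opening $27,657.31; interest $388.00 → $28,045.31; payment $2,244.00; balance $25,801.31
Installment 5: opening $25,801.31; interest $362.00 → $26,163.31; payment $2,094.00; balance $24,069.31
Installment 6: opening $24,069.31; interest $337.00 → $24,406.31; payment $1,953.00; balance $22,453.31
Installment 7: opening $22,453.31; interest $315.00 → $22,768.31; payment $1,822.00; balance $20,946.31
Installment 8: opening $20,946.31; interest $294.00 → $21,240.31; payment $1,700.00; balance $19,540.31
Installment 9: opening $19,540.31; interest $274.00 → $19,814.31; payment $1,586.00; balance $18,228.31
Total interest: $477.00 + $445.00 + $416.00 + $388.00 + $362.00 + $337.00 + $315.00 + $294.00 + $274.00 = $3,308.00

$3,308.00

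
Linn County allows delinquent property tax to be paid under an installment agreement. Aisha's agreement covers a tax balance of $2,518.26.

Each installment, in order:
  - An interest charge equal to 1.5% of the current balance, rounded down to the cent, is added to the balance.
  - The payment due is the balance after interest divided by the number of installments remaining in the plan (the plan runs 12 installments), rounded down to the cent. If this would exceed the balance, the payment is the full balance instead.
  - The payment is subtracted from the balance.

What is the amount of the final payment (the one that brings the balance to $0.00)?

$250.89

Installment 1: $2,518.26 +$37.77 interest = $2,556.03; pay $213.00 → $2,343.03
Installment 2: $2,343.03 +$35.14 interest = $2,378.17; pay $216.19 → $2,161.98
Installment 3: $2,161.98 +$32.42 interest = $2,194.40; pay $219.44 → $1,974.96
Installment 4: $1,974.96 +$29.62 interest = $2,004.58; pay $222.73 → $1,781.85
Installment 5: $1,781.85 +$26.72 interest = $1,808.57; pay $226.07 → $1,582.50
Installment 6: $1,582.50 +$23.73 interest = $1,606.23; pay $229.46 → $1,376.77
Installment 7: $1,376.77 +$20.65 interest = $1,397.42; pay $232.90 → $1,164.52
Installment 8: $1,164.52 +$17.46 interest = $1,181.98; pay $236.39 → $945.59
Installment 9: $945.59 +$14.18 interest = $959.77; pay $239.94 → $719.83
Installment 10: $719.83 +$10.79 interest = $730.62; pay $243.54 → $487.08
Installment 11: $487.08 +$7.30 interest = $494.38; pay $247.19 → $247.19
Installment 12: $247.19 +$3.70 interest = $250.89; pay $250.89 → $0.00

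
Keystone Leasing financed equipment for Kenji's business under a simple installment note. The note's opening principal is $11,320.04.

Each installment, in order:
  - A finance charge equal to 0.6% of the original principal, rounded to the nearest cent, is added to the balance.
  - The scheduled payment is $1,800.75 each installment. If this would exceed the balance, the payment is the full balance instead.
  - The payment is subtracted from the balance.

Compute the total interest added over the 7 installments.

Installment 1: $11,320.04 +$67.92 interest = $11,387.96; pay $1,800.75 → $9,587.21
Installment 2: $9,587.21 +$67.92 interest = $9,655.13; pay $1,800.75 → $7,854.38
Installment 3: $7,854.38 +$67.92 interest = $7,922.30; pay $1,800.75 → $6,121.55
Installment 4: $6,121.55 +$67.92 interest = $6,189.47; pay $1,800.75 → $4,388.72
Installment 5: $4,388.72 +$67.92 interest = $4,456.64; pay $1,800.75 → $2,655.89
Installment 6: $2,655.89 +$67.92 interest = $2,723.81; pay $1,800.75 → $923.06
Installment 7: $923.06 +$67.92 interest = $990.98; pay $990.98 → $0.00
Total interest: $67.92 + $67.92 + $67.92 + $67.92 + $67.92 + $67.92 + $67.92 = $475.44

$475.44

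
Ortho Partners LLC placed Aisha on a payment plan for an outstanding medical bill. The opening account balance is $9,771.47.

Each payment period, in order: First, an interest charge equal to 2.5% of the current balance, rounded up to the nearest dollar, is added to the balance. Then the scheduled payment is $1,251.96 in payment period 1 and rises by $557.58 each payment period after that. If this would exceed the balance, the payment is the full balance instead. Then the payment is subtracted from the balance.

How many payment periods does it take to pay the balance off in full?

5

Payment period 1: $9,771.47 +$245.00 interest = $10,016.47; pay $1,251.96 → $8,764.51
Payment period 2: $8,764.51 +$220.00 interest = $8,984.51; pay $1,809.54 → $7,174.97
Payment period 3: $7,174.97 +$180.00 interest = $7,354.97; pay $2,367.12 → $4,987.85
Payment period 4: $4,987.85 +$125.00 interest = $5,112.85; pay $2,924.70 → $2,188.15
Payment period 5: $2,188.15 +$55.00 interest = $2,243.15; pay $2,243.15 → $0.00
Balance reaches $0.00 in payment period 5.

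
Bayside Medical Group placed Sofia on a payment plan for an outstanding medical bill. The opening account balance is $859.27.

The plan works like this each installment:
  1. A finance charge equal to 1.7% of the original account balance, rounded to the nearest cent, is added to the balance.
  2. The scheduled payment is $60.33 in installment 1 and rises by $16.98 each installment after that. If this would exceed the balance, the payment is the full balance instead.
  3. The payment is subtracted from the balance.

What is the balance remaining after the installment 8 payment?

# | Opening | Interest | Payment | End bal
1 | $859.27 | $14.61 | $60.33 | $813.55
2 | $813.55 | $14.61 | $77.31 | $750.85
3 | $750.85 | $14.61 | $94.29 | $671.17
4 | $671.17 | $14.61 | $111.27 | $574.51
5 | $574.51 | $14.61 | $128.25 | $460.87
6 | $460.87 | $14.61 | $145.23 | $330.25
7 | $330.25 | $14.61 | $162.21 | $182.65
8 | $182.65 | $14.61 | $179.19 | $18.07

$18.07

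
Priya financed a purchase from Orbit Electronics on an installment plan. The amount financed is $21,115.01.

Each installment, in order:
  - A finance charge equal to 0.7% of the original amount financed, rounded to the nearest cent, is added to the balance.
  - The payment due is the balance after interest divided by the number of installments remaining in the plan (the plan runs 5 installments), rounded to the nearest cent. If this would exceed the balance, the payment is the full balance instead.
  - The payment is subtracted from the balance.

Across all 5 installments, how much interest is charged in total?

Installment 1: $21,115.01 +$147.81 interest = $21,262.82; pay $4,252.56 → $17,010.26
Installment 2: $17,010.26 +$147.81 interest = $17,158.07; pay $4,289.52 → $12,868.55
Installment 3: $12,868.55 +$147.81 interest = $13,016.36; pay $4,338.79 → $8,677.57
Installment 4: $8,677.57 +$147.81 interest = $8,825.38; pay $4,412.69 → $4,412.69
Installment 5: $4,412.69 +$147.81 interest = $4,560.50; pay $4,560.50 → $0.00
Total interest: $147.81 + $147.81 + $147.81 + $147.81 + $147.81 = $739.05

$739.05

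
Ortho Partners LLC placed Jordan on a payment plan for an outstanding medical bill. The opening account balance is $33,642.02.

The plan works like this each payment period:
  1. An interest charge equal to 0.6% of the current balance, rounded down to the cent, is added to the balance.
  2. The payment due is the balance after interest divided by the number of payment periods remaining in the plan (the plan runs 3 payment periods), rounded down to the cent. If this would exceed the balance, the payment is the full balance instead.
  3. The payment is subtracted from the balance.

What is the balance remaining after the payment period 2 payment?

# | Opening | Interest | Payment | End bal
1 | $33,642.02 | $201.85 | $11,281.29 | $22,562.58
2 | $22,562.58 | $135.37 | $11,348.97 | $11,348.98

$11,348.98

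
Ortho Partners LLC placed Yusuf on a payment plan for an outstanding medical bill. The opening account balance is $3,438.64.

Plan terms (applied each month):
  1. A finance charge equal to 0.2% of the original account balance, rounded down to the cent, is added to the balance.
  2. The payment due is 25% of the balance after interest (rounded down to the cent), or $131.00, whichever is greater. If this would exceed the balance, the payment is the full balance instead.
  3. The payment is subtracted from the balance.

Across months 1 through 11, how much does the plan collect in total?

$3,514.21

Month 1: $3,438.64 +$6.87 interest = $3,445.51; pay $861.37 → $2,584.14
Month 2: $2,584.14 +$6.87 interest = $2,591.01; pay $647.75 → $1,943.26
Month 3: $1,943.26 +$6.87 interest = $1,950.13; pay $487.53 → $1,462.60
Month 4: $1,462.60 +$6.87 interest = $1,469.47; pay $367.36 → $1,102.11
Month 5: $1,102.11 +$6.87 interest = $1,108.98; pay $277.24 → $831.74
Month 6: $831.74 +$6.87 interest = $838.61; pay $209.65 → $628.96
Month 7: $628.96 +$6.87 interest = $635.83; pay $158.95 → $476.88
Month 8: $476.88 +$6.87 interest = $483.75; pay $131.00 → $352.75
Month 9: $352.75 +$6.87 interest = $359.62; pay $131.00 → $228.62
Month 10: $228.62 +$6.87 interest = $235.49; pay $131.00 → $104.49
Month 11: $104.49 +$6.87 interest = $111.36; pay $111.36 → $0.00
Total paid: $3,514.21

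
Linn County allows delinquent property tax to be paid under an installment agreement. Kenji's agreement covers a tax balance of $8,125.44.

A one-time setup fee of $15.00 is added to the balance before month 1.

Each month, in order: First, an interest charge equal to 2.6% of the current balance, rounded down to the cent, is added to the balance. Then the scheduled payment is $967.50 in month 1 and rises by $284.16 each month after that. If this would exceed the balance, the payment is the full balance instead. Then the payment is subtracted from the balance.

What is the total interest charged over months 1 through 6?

$814.00

Month 1: $8,140.44 +$211.65 interest = $8,352.09; pay $967.50 → $7,384.59
Month 2: $7,384.59 +$191.99 interest = $7,576.58; pay $1,251.66 → $6,324.92
Month 3: $6,324.92 +$164.44 interest = $6,489.36; pay $1,535.82 → $4,953.54
Month 4: $4,953.54 +$128.79 interest = $5,082.33; pay $1,819.98 → $3,262.35
Month 5: $3,262.35 +$84.82 interest = $3,347.17; pay $2,104.14 → $1,243.03
Month 6: $1,243.03 +$32.31 interest = $1,275.34; pay $1,275.34 → $0.00
Total interest: $211.65 + $191.99 + $164.44 + $128.79 + $84.82 + $32.31 = $814.00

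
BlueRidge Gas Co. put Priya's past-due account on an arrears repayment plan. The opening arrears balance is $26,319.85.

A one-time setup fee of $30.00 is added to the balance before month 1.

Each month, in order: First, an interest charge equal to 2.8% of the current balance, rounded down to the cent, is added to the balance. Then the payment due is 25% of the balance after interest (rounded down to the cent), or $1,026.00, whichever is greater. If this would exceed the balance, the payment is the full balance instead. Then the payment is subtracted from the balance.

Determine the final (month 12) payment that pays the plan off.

$420.77

Month 1: $26,349.85 +$737.79 interest = $27,087.64; pay $6,771.91 → $20,315.73
Month 2: $20,315.73 +$568.84 interest = $20,884.57; pay $5,221.14 → $15,663.43
Month 3: $15,663.43 +$438.57 interest = $16,102.00; pay $4,025.50 → $12,076.50
Month 4: $12,076.50 +$338.14 interest = $12,414.64; pay $3,103.66 → $9,310.98
Month 5: $9,310.98 +$260.70 interest = $9,571.68; pay $2,392.92 → $7,178.76
Month 6: $7,178.76 +$201.00 interest = $7,379.76; pay $1,844.94 → $5,534.82
Month 7: $5,534.82 +$154.97 interest = $5,689.79; pay $1,422.44 → $4,267.35
Month 8: $4,267.35 +$119.48 interest = $4,386.83; pay $1,096.70 → $3,290.13
Month 9: $3,290.13 +$92.12 interest = $3,382.25; pay $1,026.00 → $2,356.25
Month 10: $2,356.25 +$65.97 interest = $2,422.22; pay $1,026.00 → $1,396.22
Month 11: $1,396.22 +$39.09 interest = $1,435.31; pay $1,026.00 → $409.31
Month 12: $409.31 +$11.46 interest = $420.77; pay $420.77 → $0.00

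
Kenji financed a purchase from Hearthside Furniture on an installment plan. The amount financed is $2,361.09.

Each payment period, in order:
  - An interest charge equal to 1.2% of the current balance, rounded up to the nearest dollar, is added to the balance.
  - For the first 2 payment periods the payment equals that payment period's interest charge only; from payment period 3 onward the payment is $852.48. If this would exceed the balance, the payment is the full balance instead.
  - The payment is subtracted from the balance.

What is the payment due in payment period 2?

$29.00

# | Opening | Interest | Payment | End bal
1 | $2,361.09 | $29.00 | $29.00 | $2,361.09
2 | $2,361.09 | $29.00 | $29.00 | $2,361.09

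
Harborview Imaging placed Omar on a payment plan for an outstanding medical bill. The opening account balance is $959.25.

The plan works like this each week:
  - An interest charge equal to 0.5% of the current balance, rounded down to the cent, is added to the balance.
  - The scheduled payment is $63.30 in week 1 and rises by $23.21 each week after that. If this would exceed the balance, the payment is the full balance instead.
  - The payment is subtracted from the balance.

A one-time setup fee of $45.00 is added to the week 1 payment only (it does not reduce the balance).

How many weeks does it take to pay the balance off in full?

8

# | Opening | Interest | Payment | Fee | End bal
1 | $959.25 | $4.79 | $63.30 | $45.00 | $900.74
2 | $900.74 | $4.50 | $86.51 | — | $818.73
3 | $818.73 | $4.09 | $109.72 | — | $713.10
4 | $713.10 | $3.56 | $132.93 | — | $583.73
5 | $583.73 | $2.91 | $156.14 | — | $430.50
6 | $430.50 | $2.15 | $179.35 | — | $253.30
7 | $253.30 | $1.26 | $202.56 | — | $52.00
8 | $52.00 | $0.26 | $52.26 | — | $0.00
Balance reaches $0.00 in week 8.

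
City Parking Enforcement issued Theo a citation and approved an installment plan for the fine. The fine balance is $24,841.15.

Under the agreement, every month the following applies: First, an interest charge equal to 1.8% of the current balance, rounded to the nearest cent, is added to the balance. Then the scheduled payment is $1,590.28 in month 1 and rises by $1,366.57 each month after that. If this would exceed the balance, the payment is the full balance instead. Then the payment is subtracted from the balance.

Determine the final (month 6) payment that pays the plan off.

Month 1: opening $24,841.15; interest $447.14 → $25,288.29; payment $1,590.28; balance $23,698.01
Month 2: opening $23,698.01; interest $426.56 → $24,124.57; payment $2,956.85; balance $21,167.72
Month 3: opening $21,167.72; interest $381.02 → $21,548.74; payment $4,323.42; balance $17,225.32
Month 4: opening $17,225.32; interest $310.06 → $17,535.38; payment $5,689.99; balance $11,845.39
Month 5: opening $11,845.39; interest $213.22 → $12,058.61; payment $7,056.56; balance $5,002.05
Month 6: opening $5,002.05; interest $90.04 → $5,092.09; payment $5,092.09; balance $0.00

$5,092.09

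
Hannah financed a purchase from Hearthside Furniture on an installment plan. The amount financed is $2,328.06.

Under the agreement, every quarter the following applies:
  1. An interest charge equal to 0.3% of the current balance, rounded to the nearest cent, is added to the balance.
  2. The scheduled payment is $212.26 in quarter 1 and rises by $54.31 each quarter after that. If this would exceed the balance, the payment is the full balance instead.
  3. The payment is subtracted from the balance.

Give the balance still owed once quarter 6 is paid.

Quarter 1: opening $2,328.06; interest $6.98 → $2,335.04; payment $212.26; balance $2,122.78
Quarter 2: opening $2,122.78; interest $6.37 → $2,129.15; payment $266.57; balance $1,862.58
Quarter 3: opening $1,862.58; interest $5.59 → $1,868.17; payment $320.88; balance $1,547.29
Quarter 4: opening $1,547.29; interest $4.64 → $1,551.93; payment $375.19; balance $1,176.74
Quarter 5: opening $1,176.74; interest $3.53 → $1,180.27; payment $429.50; balance $750.77
Quarter 6: opening $750.77; interest $2.25 → $753.02; payment $483.81; balance $269.21

$269.21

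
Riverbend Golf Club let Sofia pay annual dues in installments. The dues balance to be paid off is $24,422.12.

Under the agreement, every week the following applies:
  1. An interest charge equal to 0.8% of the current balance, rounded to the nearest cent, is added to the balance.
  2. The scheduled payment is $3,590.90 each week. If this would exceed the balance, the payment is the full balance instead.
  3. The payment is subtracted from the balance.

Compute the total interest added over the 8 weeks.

Week 1: opening $24,422.12; interest $195.38 → $24,617.50; payment $3,590.90; balance $21,026.60
Week 2: opening $21,026.60; interest $168.21 → $21,194.81; payment $3,590.90; balance $17,603.91
Week 3: opening $17,603.91; interest $140.83 → $17,744.74; payment $3,590.90; balance $14,153.84
Week 4: opening $14,153.84; interest $113.23 → $14,267.07; payment $3,590.90; balance $10,676.17
Week 5: opening $10,676.17; interest $85.41 → $10,761.58; payment $3,590.90; balance $7,170.68
Week 6: opening $7,170.68; interest $57.37 → $7,228.05; payment $3,590.90; balance $3,637.15
Week 7: opening $3,637.15; interest $29.10 → $3,666.25; payment $3,590.90; balance $75.35
Week 8: opening $75.35; interest $0.60 → $75.95; payment $75.95; balance $0.00
Total interest: $195.38 + $168.21 + $140.83 + $113.23 + $85.41 + $57.37 + $29.10 + $0.60 = $790.13

$790.13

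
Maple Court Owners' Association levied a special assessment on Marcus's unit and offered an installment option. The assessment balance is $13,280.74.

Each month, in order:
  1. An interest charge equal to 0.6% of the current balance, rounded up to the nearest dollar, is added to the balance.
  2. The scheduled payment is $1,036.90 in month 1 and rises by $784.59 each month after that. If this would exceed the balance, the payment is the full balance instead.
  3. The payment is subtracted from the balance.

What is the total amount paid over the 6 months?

Month 1: $13,280.74 +$80.00 interest = $13,360.74; pay $1,036.90 → $12,323.84
Month 2: $12,323.84 +$74.00 interest = $12,397.84; pay $1,821.49 → $10,576.35
Month 3: $10,576.35 +$64.00 interest = $10,640.35; pay $2,606.08 → $8,034.27
Month 4: $8,034.27 +$49.00 interest = $8,083.27; pay $3,390.67 → $4,692.60
Month 5: $4,692.60 +$29.00 interest = $4,721.60; pay $4,175.26 → $546.34
Month 6: $546.34 +$4.00 interest = $550.34; pay $550.34 → $0.00
Total paid: $13,580.74

$13,580.74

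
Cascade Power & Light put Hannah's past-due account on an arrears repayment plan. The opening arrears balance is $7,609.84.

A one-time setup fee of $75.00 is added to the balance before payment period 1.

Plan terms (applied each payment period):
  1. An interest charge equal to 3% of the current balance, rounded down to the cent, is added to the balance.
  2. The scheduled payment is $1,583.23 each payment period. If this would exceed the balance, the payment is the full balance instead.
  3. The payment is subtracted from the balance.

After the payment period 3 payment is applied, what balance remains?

Payment period 1: $7,684.84 +$230.54 interest = $7,915.38; pay $1,583.23 → $6,332.15
Payment period 2: $6,332.15 +$189.96 interest = $6,522.11; pay $1,583.23 → $4,938.88
Payment period 3: $4,938.88 +$148.16 interest = $5,087.04; pay $1,583.23 → $3,503.81

$3,503.81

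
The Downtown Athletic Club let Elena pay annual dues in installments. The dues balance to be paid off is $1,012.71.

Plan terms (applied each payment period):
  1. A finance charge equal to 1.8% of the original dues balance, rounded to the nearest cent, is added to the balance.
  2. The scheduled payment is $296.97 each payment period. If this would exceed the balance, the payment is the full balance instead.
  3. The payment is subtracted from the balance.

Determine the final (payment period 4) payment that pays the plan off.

$194.72

Payment period 1: opening $1,012.71; interest $18.23 → $1,030.94; payment $296.97; balance $733.97
Payment period 2: opening $733.97; interest $18.23 → $752.20; payment $296.97; balance $455.23
Payment period 3: opening $455.23; interest $18.23 → $473.46; payment $296.97; balance $176.49
Payment period 4: opening $176.49; interest $18.23 → $194.72; payment $194.72; balance $0.00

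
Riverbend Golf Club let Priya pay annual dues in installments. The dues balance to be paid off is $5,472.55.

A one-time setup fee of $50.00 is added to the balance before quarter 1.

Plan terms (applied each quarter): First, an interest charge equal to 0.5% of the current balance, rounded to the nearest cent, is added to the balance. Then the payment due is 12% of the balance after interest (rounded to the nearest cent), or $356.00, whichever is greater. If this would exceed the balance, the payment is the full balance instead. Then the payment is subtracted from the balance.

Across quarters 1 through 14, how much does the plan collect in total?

# | Opening | Interest | Payment | End bal
1 | $5,522.55 | $27.61 | $666.02 | $4,884.14
2 | $4,884.14 | $24.42 | $589.03 | $4,319.53
3 | $4,319.53 | $21.60 | $520.94 | $3,820.19
4 | $3,820.19 | $19.10 | $460.71 | $3,378.58
5 | $3,378.58 | $16.89 | $407.46 | $2,988.01
6 | $2,988.01 | $14.94 | $360.35 | $2,642.60
7 | $2,642.60 | $13.21 | $356.00 | $2,299.81
8 | $2,299.81 | $11.50 | $356.00 | $1,955.31
9 | $1,955.31 | $9.78 | $356.00 | $1,609.09
10 | $1,609.09 | $8.05 | $356.00 | $1,261.14
11 | $1,261.14 | $6.31 | $356.00 | $911.45
12 | $911.45 | $4.56 | $356.00 | $560.01
13 | $560.01 | $2.80 | $356.00 | $206.81
14 | $206.81 | $1.03 | $207.84 | $0.00
Total paid: $5,704.35

$5,704.35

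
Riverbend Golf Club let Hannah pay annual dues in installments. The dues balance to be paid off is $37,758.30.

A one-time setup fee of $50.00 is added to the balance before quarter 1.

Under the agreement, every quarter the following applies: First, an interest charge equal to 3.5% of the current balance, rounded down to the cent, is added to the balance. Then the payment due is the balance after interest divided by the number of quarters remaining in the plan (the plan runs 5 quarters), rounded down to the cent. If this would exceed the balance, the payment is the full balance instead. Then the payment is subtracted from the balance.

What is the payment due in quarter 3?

$8,383.74

Quarter 1: opening $37,808.30; interest $1,323.29 → $39,131.59; payment $7,826.31; balance $31,305.28
Quarter 2: opening $31,305.28; interest $1,095.68 → $32,400.96; payment $8,100.24; balance $24,300.72
Quarter 3: opening $24,300.72; interest $850.52 → $25,151.24; payment $8,383.74; balance $16,767.50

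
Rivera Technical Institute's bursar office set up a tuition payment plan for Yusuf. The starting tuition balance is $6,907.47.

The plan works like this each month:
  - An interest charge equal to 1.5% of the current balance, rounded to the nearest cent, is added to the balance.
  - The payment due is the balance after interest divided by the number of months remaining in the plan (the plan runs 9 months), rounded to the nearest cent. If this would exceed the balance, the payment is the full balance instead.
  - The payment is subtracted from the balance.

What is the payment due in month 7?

$851.80

Month 1: opening $6,907.47; interest $103.61 → $7,011.08; payment $779.01; balance $6,232.07
Month 2: opening $6,232.07; interest $93.48 → $6,325.55; payment $790.69; balance $5,534.86
Month 3: opening $5,534.86; interest $83.02 → $5,617.88; payment $802.55; balance $4,815.33
Month 4: opening $4,815.33; interest $72.23 → $4,887.56; payment $814.59; balance $4,072.97
Month 5: opening $4,072.97; interest $61.09 → $4,134.06; payment $826.81; balance $3,307.25
Month 6: opening $3,307.25; interest $49.61 → $3,356.86; payment $839.22; balance $2,517.64
Month 7: opening $2,517.64; interest $37.76 → $2,555.40; payment $851.80; balance $1,703.60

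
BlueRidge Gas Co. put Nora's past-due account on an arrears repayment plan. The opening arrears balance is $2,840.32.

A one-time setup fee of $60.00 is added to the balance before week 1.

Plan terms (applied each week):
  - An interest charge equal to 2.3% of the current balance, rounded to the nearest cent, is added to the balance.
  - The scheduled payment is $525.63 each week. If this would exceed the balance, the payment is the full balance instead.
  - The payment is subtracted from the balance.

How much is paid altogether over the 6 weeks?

# | Opening | Interest | Payment | End bal
1 | $2,900.32 | $66.71 | $525.63 | $2,441.40
2 | $2,441.40 | $56.15 | $525.63 | $1,971.92
3 | $1,971.92 | $45.35 | $525.63 | $1,491.64
4 | $1,491.64 | $34.31 | $525.63 | $1,000.32
5 | $1,000.32 | $23.01 | $525.63 | $497.70
6 | $497.70 | $11.45 | $509.15 | $0.00
Total paid: $3,137.30

$3,137.30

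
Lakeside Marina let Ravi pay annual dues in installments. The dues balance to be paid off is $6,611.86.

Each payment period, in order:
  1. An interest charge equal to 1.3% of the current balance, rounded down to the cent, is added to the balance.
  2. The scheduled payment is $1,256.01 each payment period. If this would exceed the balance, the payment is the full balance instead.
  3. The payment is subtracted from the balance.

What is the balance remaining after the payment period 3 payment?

Payment period 1: $6,611.86 +$85.95 interest = $6,697.81; pay $1,256.01 → $5,441.80
Payment period 2: $5,441.80 +$70.74 interest = $5,512.54; pay $1,256.01 → $4,256.53
Payment period 3: $4,256.53 +$55.33 interest = $4,311.86; pay $1,256.01 → $3,055.85

$3,055.85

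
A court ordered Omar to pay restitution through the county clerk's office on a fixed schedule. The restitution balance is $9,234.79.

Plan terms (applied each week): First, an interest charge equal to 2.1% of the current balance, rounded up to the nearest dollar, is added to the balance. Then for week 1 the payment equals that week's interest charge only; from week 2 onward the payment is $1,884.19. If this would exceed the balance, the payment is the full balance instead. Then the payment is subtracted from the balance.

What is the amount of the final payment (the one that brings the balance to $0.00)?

$432.84

# | Opening | Interest | Payment | End bal
1 | $9,234.79 | $194.00 | $194.00 | $9,234.79
2 | $9,234.79 | $194.00 | $1,884.19 | $7,544.60
3 | $7,544.60 | $159.00 | $1,884.19 | $5,819.41
4 | $5,819.41 | $123.00 | $1,884.19 | $4,058.22
5 | $4,058.22 | $86.00 | $1,884.19 | $2,260.03
6 | $2,260.03 | $48.00 | $1,884.19 | $423.84
7 | $423.84 | $9.00 | $432.84 | $0.00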